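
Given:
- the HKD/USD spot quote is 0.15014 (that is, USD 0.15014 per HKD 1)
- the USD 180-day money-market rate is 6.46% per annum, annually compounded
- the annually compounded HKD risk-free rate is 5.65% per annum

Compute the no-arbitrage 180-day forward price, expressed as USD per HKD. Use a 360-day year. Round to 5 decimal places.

0.15071

T = 180/360 years.
USD growth factor: (1 + 0.0646)^(180/360) = 1.0317946.
HKD accumulates by (1 + 0.0565)^(180/360) = 1.0278619.
Forward (USD per HKD) = 0.15014 × 1.0317946 / 1.0278619 = 0.1507145.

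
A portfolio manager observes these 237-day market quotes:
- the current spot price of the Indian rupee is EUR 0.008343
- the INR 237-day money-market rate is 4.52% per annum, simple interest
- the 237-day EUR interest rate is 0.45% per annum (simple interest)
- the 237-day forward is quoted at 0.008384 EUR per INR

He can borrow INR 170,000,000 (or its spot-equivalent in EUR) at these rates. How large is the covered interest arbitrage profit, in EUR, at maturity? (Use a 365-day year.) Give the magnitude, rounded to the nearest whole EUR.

T = 237/365 years.
Route A — deposit INR, sell forward: 170,000,000 × 1.029349041 × 0.008384 = EUR 1,467,110.60.
Route B — convert at spot, deposit EUR: 170,000,000 × 0.008343 × 1.002921918 = EUR 1,422,454.19.
The quoted forward overvalues INR, so borrow EUR, buy INR at spot, deposit the INR at 4.52%, and sell the proceeds forward at 0.008384.
Profit = 1,467,110.60 − 1,422,454.19 = EUR 44,656.

EUR 44,656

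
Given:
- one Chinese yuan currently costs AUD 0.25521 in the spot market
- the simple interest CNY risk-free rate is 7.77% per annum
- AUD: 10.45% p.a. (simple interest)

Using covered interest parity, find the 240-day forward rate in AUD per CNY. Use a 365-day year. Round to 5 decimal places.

0.25949

T = 240/365 years.
AUD growth factor: 1 + 0.1045×240/365 = 1.0687123.
CNY accumulates by 1 + 0.0777×240/365 = 1.0510904.
CIP: F = S · (grow AUD)/(grow CNY) = 0.25521 × 1.0687123/1.0510904 = 0.2594887 AUD per CNY.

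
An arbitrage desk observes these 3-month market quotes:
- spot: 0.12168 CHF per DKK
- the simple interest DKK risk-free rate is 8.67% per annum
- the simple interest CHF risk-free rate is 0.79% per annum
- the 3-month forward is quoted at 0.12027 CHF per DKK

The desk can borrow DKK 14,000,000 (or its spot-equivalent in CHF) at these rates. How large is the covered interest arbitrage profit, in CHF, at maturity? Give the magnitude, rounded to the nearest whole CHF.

CHF 13,391

T = 3/12 years.
Route A — deposit DKK, sell forward: 14,000,000 × 1.021675 × 0.12027 = CHF 1,720,275.93.
Route B — convert at spot, deposit CHF: 14,000,000 × 0.12168 × 1.001975 = CHF 1,706,884.45.
The quoted forward overvalues DKK, so borrow CHF, buy DKK at spot, deposit the DKK at 8.67%, and sell the proceeds forward at 0.12027.
Profit = 1,720,275.93 − 1,706,884.45 = CHF 13,391.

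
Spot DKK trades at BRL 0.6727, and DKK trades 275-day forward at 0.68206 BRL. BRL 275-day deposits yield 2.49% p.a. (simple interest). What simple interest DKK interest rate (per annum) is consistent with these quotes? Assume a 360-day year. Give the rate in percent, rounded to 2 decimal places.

0.66%

T = 275/360 years.
F/S = 0.68206/0.6727 = 1.0139141 = (growth of BRL) / (growth of DKK).
The BRL side grows by 1 + 0.0249×275/360 = 1.0190208.
Hence g_DKK = 1.0050366.
(1.0050366 − 1)/T = 0.006593, i.e. 0.66%.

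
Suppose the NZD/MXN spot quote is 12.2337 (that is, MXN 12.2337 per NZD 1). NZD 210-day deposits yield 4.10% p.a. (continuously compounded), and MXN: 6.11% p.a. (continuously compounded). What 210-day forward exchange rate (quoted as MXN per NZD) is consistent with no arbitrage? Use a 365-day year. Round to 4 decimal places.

12.3760

T = 210/365 years.
MXN growth factor: e^(0.0611×210/365) = 1.03577861.
NZD growth factor: e^(0.0410×210/365) = 1.02386946.
Forward (MXN per NZD) = 12.2337 × 1.03577861 / 1.02386946 = 12.375996.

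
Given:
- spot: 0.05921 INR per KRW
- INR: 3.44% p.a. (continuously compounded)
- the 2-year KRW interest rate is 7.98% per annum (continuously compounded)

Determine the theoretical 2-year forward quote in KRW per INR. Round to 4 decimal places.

T = 2 years.
INR growth factor: e^(0.0344×2) = 1.07122194.
Growth of 1 KRW over T: e^(0.0798×2) = 1.17304156.
So F = 0.05921 × 1.07122194 / 1.17304156 = 0.054070592 (INR/KRW).
Quoted the other way: 1/0.054070592 = 18.4943 KRW per INR.

18.4943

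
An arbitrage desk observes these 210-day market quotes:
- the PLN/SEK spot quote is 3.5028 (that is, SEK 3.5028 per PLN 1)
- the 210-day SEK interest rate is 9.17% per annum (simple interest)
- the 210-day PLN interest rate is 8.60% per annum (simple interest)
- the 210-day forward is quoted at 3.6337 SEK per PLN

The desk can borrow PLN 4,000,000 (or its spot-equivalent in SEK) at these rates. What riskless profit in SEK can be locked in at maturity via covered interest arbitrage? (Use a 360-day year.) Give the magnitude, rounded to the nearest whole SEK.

T = 210/360 years.
Route A — deposit PLN, sell forward: 4,000,000 × 1.0501666667 × 3.6337 = SEK 15,263,962.47.
Route B — convert at spot, deposit SEK: 4,000,000 × 3.5028 × 1.0534916667 = SEK 14,760,682.44.
The quoted forward overvalues PLN, so borrow SEK, buy PLN at spot, deposit the PLN at 8.60%, and sell the proceeds forward at 3.6337.
Arbitrage profit = |15,263,962.47 − 14,760,682.44| = SEK 503,280.

SEK 503,280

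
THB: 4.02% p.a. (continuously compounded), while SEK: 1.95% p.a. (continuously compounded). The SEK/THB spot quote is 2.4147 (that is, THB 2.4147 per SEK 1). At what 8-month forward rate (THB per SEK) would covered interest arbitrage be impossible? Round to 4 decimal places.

2.4483

T = 8/12 years.
THB accumulates by e^(0.0402×8/12) = 1.0271623.
SEK growth factor: e^(0.0195×8/12) = 1.0130849.
CIP: F = S · (grow THB)/(grow SEK) = 2.4147 × 1.0271623/1.0130849 = 2.448254 THB per SEK.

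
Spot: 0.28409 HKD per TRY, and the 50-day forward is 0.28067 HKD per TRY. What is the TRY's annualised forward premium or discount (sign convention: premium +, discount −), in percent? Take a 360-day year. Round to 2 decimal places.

T = 50/360 years.
(F − S)/S = (0.28067 − 0.28409)/0.28409 = -0.0120384.
×(1/T) gives -8.67% p.a.

-8.67%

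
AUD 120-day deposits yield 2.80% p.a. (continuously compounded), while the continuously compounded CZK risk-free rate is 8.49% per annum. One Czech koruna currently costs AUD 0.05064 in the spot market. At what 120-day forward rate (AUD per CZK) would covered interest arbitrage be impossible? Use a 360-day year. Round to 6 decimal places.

T = 120/360 years.
AUD growth factor: e^(0.0280×120/360) = 1.009377.
CZK growth factor: e^(0.0849×120/360) = 1.0287042.
So F = 0.05064 × 1.009377 / 1.0287042 = 0.04968858 (AUD/CZK).

0.049689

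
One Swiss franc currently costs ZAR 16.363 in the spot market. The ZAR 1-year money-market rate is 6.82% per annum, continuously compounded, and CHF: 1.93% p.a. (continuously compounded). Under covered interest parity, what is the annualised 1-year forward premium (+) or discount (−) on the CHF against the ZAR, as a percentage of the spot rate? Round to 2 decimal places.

T = 1 year.
No-arbitrage forward: 16.363 × 1.0705794 / 1.0194874 = 17.183038 ZAR/CHF.
Annualised premium = (F − S)/S × (1/T) = (17.183038 − 16.363)/16.363 ÷ 1 = 5.01%.

+5.01%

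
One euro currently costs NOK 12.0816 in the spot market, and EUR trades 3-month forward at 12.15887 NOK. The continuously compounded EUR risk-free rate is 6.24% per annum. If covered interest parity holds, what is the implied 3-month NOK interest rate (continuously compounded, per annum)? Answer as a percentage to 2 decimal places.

T = 3/12 years.
F/S = 12.15887/12.0816 = 1.0063957 = (growth of NOK) / (growth of EUR).
The EUR side grows by e^(0.0624×3/12) = 1.0157223.
That pins the NOK growth at 1.0222186.
r = ln(1.0222186)/(3/12) = 0.087901 → 8.79%.

8.79%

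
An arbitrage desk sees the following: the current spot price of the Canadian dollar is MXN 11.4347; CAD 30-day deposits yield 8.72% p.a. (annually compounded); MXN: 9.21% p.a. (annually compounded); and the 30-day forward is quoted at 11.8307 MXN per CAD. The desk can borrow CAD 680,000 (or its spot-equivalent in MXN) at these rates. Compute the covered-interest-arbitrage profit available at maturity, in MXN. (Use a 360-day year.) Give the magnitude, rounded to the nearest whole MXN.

MXN 268,228

T = 30/360 years.
Keep in CAD, deliver into the forward: 680,000·1.006991459·11.8307 = MXN 8,101,121.42.
Swap to MXN now, deposit: 680,000·11.4347·1.007368888 = MXN 7,832,893.50.
The quoted forward overvalues CAD, so borrow MXN, buy CAD at spot, deposit the CAD at 8.72%, and sell the proceeds forward at 11.8307.
Arbitrage profit = |8,101,121.42 − 7,832,893.50| = MXN 268,228.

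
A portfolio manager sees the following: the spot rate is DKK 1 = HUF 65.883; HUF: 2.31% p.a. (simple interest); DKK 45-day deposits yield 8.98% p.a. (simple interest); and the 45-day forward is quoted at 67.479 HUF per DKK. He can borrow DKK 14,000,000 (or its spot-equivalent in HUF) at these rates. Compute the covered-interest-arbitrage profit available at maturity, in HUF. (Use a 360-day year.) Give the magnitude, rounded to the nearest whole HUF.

HUF 30,285,005

T = 45/360 years.
Invest the DKK and cover forward: 14,000,000 × 1.011225 × 67.479 = HUF 955,310,324.85.
Convert at spot and invest in HUF: 14,000,000 × 65.883 × 1.0028875 = HUF 925,025,320.28.
The quoted forward overvalues DKK, so borrow HUF, buy DKK at spot, deposit the DKK at 8.98%, and sell the proceeds forward at 67.479.
Profit = 955,310,324.85 − 925,025,320.28 = HUF 30,285,005.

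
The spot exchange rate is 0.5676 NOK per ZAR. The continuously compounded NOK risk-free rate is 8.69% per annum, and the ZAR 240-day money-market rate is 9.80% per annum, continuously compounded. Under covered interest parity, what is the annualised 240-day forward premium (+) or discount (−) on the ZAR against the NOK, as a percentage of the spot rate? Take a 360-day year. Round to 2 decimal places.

T = 240/360 years.
CIP forward (NOK per ZAR) = 0.5676 × 1.0596444/1.0675148 = 0.5634153.
Annualised premium = (F − S)/S × (1/T) = (0.5634153 − 0.5676)/0.5676 ÷ (240/360) = -1.11%.

-1.11%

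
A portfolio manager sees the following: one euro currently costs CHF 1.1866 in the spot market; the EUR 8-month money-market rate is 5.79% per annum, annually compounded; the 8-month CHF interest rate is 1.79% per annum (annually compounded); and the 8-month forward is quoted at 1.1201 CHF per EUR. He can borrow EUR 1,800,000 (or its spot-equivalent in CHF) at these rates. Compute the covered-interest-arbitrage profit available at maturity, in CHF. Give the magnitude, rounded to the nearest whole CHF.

T = 8/12 years.
Route A — deposit EUR, sell forward: 1,800,000 × 1.038236784 × 1.1201 = CHF 2,093,272.24.
Route B — convert at spot, deposit CHF: 1,800,000 × 1.1866 × 1.011898013 = CHF 2,161,292.73.
The quoted forward undervalues EUR, so borrow EUR, convert to CHF at spot, deposit the CHF at 1.79%, and buy EUR forward at 1.1201 to cover the loan.
The gap between the two covered legs is CHF 68,020.

CHF 68,020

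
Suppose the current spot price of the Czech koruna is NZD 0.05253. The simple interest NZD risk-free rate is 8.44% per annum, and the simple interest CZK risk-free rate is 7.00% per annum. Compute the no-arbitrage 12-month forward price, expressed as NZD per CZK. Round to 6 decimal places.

T = 1 year.
NZD growth factor: 1 + 0.0844×1 = 1.084400.
Growth of 1 CZK over T: 1 + 0.0700×1 = 1.070000.
CIP: F = S · (grow NZD)/(grow CZK) = 0.05253 × 1.084400/1.070000 = 0.05323695 NZD per CZK.

0.053237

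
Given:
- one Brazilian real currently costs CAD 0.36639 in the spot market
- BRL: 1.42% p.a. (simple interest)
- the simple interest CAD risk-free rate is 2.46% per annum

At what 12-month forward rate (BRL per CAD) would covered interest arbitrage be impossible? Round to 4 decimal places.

2.7016

T = 1 year.
Growth of 1 CAD over T: 1 + 0.0246×1 = 1.024600.
BRL growth factor: 1 + 0.0142×1 = 1.014200.
CIP: F = S · (grow CAD)/(grow BRL) = 0.36639 × 1.024600/1.014200 = 0.3701471 CAD per BRL.
Invert for BRL per CAD: 1 / 0.3701471 = 2.7016.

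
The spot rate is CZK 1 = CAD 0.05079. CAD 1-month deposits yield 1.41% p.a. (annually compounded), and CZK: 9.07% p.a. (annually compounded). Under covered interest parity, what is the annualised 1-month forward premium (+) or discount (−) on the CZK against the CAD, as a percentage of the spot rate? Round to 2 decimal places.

T = 1/12 years.
CIP forward (CAD per CZK) = 0.05079 × 1.0011675/1.0072612 = 0.05048273.
Annualised premium = (F − S)/S × (1/T) = (0.05048273 − 0.05079)/0.05079 ÷ (1/12) = -7.26%.

-7.26%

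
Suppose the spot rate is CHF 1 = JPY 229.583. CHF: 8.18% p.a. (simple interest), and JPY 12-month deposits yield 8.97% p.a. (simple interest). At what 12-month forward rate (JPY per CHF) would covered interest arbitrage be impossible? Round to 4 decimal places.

T = 1 year.
JPY accumulates by 1 + 0.0897×1 = 1.089700.
Growth of 1 CHF over T: 1 + 0.0818×1 = 1.081800.
CIP: F = S · (grow JPY)/(grow CHF) = 229.583 × 1.089700/1.081800 = 231.259563 JPY per CHF.

231.2596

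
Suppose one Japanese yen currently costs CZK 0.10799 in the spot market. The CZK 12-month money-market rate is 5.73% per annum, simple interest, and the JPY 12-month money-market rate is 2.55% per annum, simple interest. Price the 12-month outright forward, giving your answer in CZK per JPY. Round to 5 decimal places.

T = 1 year.
Growth of 1 CZK over T: 1 + 0.0573×1 = 1.057300.
Growth of 1 JPY over T: 1 + 0.0255×1 = 1.025500.
CIP: F = S · (grow CZK)/(grow JPY) = 0.10799 × 1.057300/1.025500 = 0.1113387 CZK per JPY.

0.11134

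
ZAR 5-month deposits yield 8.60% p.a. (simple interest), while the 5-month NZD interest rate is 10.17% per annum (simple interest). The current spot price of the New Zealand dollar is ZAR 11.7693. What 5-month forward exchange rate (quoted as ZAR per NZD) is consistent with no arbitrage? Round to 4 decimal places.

T = 5/12 years.
ZAR growth factor: 1 + 0.0860×5/12 = 1.03583333.
Growth of 1 NZD over T: 1 + 0.1017×5/12 = 1.042375.
Forward (ZAR per NZD) = 11.7693 × 1.03583333 / 1.042375 = 11.695439.

11.6954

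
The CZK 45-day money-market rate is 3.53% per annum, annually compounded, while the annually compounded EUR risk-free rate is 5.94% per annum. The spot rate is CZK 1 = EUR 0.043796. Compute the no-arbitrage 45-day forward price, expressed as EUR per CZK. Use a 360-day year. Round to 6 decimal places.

T = 45/360 years.
EUR accumulates by (1 + 0.0594)^(45/360) = 1.0072389.
Growth of 1 CZK over T: (1 + 0.0353)^(45/360) = 1.0043458.
So F = 0.043796 × 1.0072389 / 1.0043458 = 0.04392216 (EUR/CZK).

0.043922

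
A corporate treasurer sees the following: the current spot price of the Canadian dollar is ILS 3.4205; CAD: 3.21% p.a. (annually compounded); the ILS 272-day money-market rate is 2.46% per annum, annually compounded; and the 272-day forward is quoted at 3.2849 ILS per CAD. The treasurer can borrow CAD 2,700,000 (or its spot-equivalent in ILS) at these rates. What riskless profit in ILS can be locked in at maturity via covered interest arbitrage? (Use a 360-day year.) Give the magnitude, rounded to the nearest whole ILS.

ILS 322,988

T = 272/360 years.
Keep in CAD, deliver into the forward: 2,700,000·1.024159424·3.2849 = ILS 9,083,505.49.
Swap to ILS now, deposit: 2,700,000·3.4205·1.018531345 = ILS 9,406,493.46.
The quoted forward undervalues CAD, so borrow CAD, convert to ILS at spot, deposit the ILS at 2.46%, and buy CAD forward at 3.2849 to cover the loan.
The gap between the two covered legs is ILS 322,988.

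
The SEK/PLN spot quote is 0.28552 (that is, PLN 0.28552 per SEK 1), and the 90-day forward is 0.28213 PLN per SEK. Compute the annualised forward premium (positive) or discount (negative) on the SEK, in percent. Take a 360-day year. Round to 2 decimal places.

-4.75%

T = 90/360 years.
Period premium: (0.28213 − 0.28552)/0.28552 = -0.0118731.
×(1/T) gives -4.75% p.a.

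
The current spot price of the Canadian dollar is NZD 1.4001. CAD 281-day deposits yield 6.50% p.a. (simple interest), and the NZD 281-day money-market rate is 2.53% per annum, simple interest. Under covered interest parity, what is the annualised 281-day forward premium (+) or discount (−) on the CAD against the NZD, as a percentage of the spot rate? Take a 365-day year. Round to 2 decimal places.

-3.78%

T = 281/365 years.
F = S · g_NZD/g_CAD = 1.4001 × 1.0194775/1.0500411 = 1.3593472.
(F − S)/S ÷ T = (1.3593472 − 1.4001)/1.4001/(281/365) = -0.037808 → -3.78%.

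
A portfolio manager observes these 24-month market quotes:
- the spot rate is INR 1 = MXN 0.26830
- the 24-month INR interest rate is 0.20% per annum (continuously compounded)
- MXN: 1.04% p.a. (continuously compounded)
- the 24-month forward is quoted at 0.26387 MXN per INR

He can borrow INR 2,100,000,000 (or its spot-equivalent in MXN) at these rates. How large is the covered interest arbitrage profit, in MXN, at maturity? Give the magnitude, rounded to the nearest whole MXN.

MXN 18,924,128

T = 2 years.
Invest the INR and cover forward: 2,100,000,000 × 1.00400801068 × 0.26387 = MXN 556,347,946.93.
Convert at spot and invest in MXN: 2,100,000,000 × 0.26830 × 1.02101782765 = MXN 575,272,074.63.
The quoted forward undervalues INR, so borrow INR, convert to MXN at spot, deposit the MXN at 1.04%, and buy INR forward at 0.26387 to cover the loan.
The gap between the two covered legs is MXN 18,924,128.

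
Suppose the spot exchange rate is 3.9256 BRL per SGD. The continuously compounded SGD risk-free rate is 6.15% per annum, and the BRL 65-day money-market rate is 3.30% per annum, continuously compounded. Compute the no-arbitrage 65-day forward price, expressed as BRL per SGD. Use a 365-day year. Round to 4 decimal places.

3.9057

T = 65/365 years.
Growth of 1 BRL over T: e^(0.0330×65/365) = 1.005894.
SGD growth factor: e^(0.0615×65/365) = 1.0110122.
CIP: F = S · (grow BRL)/(grow SGD) = 3.9256 × 1.005894/1.0110122 = 3.905727 BRL per SGD.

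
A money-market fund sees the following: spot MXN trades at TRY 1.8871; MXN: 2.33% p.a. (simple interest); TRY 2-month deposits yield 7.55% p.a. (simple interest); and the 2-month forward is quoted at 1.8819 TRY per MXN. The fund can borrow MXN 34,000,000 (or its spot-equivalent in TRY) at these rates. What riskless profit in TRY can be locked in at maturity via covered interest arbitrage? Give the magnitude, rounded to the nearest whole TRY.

T = 2/12 years.
Keep in MXN, deliver into the forward: 34,000,000·1.0038833333·1.8819 = TRY 64,233,073.53.
Swap to TRY now, deposit: 34,000,000·1.8871·1.0125833333 = TRY 64,968,764.28.
The quoted forward undervalues MXN, so borrow MXN, convert to TRY at spot, deposit the TRY at 7.55%, and buy MXN forward at 1.8819 to cover the loan.
Profit = 64,968,764.28 − 64,233,073.53 = TRY 735,691.

TRY 735,691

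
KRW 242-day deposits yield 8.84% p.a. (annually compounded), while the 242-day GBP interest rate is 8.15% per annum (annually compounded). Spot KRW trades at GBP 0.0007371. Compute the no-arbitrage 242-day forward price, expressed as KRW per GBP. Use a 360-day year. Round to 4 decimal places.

T = 242/360 years.
GBP accumulates by (1 + 0.0815)^(242/360) = 1.0540795444.
Growth of 1 KRW over T: (1 + 0.0884)^(242/360) = 1.0585955633.
Forward (GBP per KRW) = 0.0007371 × 1.0540795444 / 1.0585955633 = 0.0007339554964.
Invert for KRW per GBP: 1 / 0.0007339554964 = 1362.4804.

1362.4804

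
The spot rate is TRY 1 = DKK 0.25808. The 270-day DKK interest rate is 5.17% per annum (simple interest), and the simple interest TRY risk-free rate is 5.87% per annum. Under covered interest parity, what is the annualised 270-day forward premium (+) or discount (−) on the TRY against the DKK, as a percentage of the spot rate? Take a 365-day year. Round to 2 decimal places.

T = 270/365 years.
F = S · g_DKK/g_TRY = 0.25808 × 1.0382438/1.0434219 = 0.25679925.
Annualised premium = (F − S)/S × (1/T) = (0.25679925 − 0.25808)/0.25808 ÷ (270/365) = -0.67%.

-0.67%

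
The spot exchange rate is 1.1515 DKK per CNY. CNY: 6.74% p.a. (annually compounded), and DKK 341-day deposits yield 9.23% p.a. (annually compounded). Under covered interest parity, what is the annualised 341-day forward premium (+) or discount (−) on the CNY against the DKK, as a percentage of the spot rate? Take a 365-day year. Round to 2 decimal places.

+2.33%

T = 341/365 years.
CIP forward (DKK per CNY) = 1.1515 × 1.0859775/1.0628319 = 1.1765766.
(F − S)/S ÷ T = (1.1765766 − 1.1515)/1.1515/(341/365) = 0.023310 → 2.33%.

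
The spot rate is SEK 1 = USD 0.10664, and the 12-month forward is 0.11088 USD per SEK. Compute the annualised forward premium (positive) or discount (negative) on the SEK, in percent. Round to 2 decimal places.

+3.98%

T = 1 year.
(F − S)/S = (0.11088 − 0.10664)/0.10664 = 0.0397599.
×(1/T) gives 3.98% p.a.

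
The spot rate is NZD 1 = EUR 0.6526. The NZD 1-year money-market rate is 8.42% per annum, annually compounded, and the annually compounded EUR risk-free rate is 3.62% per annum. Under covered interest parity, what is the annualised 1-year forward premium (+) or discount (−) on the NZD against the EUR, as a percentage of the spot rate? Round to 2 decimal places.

T = 1 year.
F = S · g_EUR/g_NZD = 0.6526 × 1.036200/1.084200 = 0.6237079.
(F − S)/S ÷ T = (0.6237079 − 0.6526)/0.6526/1 = -0.044272 → -4.43%.

-4.43%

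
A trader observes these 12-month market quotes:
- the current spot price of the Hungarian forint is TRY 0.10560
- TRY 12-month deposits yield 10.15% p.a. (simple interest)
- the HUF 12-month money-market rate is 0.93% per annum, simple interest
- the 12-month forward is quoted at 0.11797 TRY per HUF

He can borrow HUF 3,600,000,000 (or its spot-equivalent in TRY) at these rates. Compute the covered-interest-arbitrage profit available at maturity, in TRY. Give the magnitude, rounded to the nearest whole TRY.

TRY 9,895,396

T = 1 year.
Invest the HUF and cover forward: 3,600,000,000 × 1.009300 × 0.11797 = TRY 428,641,635.60.
Convert at spot and invest in TRY: 3,600,000,000 × 0.10560 × 1.101500 = TRY 418,746,240.00.
The quoted forward overvalues HUF, so borrow TRY, buy HUF at spot, deposit the HUF at 0.93%, and sell the proceeds forward at 0.11797.
The gap between the two covered legs is TRY 9,895,396.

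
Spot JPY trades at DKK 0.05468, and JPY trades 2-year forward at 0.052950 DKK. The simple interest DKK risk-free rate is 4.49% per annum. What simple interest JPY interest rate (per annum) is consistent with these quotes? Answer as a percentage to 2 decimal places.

T = 2 years.
F/S = 0.05295/0.05468 = 0.9683614 = (growth of DKK) / (growth of JPY).
DKK growth factor: 1 + 0.0449×2 = 1.089800.
That pins the JPY growth at 1.1254063.
r = (1.1254063 − 1)/2 = 0.062703 → 6.27%.

6.27%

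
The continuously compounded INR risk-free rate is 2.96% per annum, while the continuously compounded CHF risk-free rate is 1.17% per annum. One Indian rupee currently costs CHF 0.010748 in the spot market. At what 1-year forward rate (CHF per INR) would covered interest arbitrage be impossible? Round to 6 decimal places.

T = 1 year.
CHF accumulates by e^(0.0117×1) = 1.0117687.
INR growth factor: e^(0.0296×1) = 1.0300424.
CIP: F = S · (grow CHF)/(grow INR) = 0.010748 × 1.0117687/1.0300424 = 0.01055732 CHF per INR.

0.010557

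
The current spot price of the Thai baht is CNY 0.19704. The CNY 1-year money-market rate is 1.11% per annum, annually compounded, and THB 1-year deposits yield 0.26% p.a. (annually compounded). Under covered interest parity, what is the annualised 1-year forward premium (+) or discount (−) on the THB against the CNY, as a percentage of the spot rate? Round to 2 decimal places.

+0.85%

T = 1 year.
CIP forward (CNY per THB) = 0.19704 × 1.011100/1.002600 = 0.19871050.
(F − S)/S ÷ T = (0.19871050 − 0.19704)/0.19704/1 = 0.008478 → 0.85%.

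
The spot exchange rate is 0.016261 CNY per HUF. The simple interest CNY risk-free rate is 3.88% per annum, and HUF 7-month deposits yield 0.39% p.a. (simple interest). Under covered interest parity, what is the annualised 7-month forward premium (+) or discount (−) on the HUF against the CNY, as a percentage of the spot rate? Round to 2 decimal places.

+3.48%

T = 7/12 years.
No-arbitrage forward: 0.016261 × 1.0226333 / 1.002275 = 0.016591295 CNY/HUF.
(F − S)/S ÷ T = (0.016591295 − 0.016261)/0.016261/(7/12) = 0.034821 → 3.48%.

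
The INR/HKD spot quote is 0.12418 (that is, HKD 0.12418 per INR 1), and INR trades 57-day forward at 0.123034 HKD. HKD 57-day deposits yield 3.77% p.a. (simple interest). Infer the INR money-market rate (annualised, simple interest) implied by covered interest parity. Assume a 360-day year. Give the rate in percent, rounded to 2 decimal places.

9.69%

T = 57/360 years.
F/S = 0.123034/0.12418 = 0.9907715 = (growth of HKD) / (growth of INR).
The HKD side grows by 1 + 0.0377×57/360 = 1.0059692.
That pins the INR growth at 1.0153393.
(1.0153393 − 1)/T = 0.096880, i.e. 9.69%.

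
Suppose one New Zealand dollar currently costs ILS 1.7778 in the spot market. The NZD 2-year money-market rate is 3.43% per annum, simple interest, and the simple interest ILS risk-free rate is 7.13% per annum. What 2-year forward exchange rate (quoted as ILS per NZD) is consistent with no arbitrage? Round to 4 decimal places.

1.9009

T = 2 years.
ILS accumulates by 1 + 0.0713×2 = 1.142600.
NZD growth factor: 1 + 0.0343×2 = 1.068600.
Forward (ILS per NZD) = 1.7778 × 1.142600 / 1.068600 = 1.900912.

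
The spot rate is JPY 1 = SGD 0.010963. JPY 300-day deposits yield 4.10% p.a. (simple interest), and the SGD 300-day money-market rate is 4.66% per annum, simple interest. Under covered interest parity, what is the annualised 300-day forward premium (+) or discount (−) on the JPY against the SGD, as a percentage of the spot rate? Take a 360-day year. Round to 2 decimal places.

+0.54%

T = 300/360 years.
CIP forward (SGD per JPY) = 0.010963 × 1.0388333/1.0341667 = 0.011012470.
Annualised premium = (F − S)/S × (1/T) = (0.011012470 − 0.010963)/0.010963 ÷ (300/360) = 0.54%.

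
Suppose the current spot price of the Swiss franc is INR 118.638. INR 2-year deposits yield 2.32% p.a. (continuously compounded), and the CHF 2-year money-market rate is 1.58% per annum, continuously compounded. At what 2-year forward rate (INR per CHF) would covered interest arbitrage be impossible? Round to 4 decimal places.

T = 2 years.
INR growth factor: e^(0.0232×2) = 1.047493324.
CHF accumulates by e^(0.0158×2) = 1.032104581.
Forward (INR per CHF) = 118.638 × 1.047493324 / 1.032104581 = 120.406900.

120.4069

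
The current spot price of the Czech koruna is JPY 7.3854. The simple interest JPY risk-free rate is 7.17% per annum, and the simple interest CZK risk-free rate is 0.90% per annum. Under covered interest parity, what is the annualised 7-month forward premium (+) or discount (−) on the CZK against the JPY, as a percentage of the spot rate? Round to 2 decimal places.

+6.24%

T = 7/12 years.
No-arbitrage forward: 7.3854 × 1.041825 / 1.005250 = 7.6541103 JPY/CZK.
Annualised premium = (F − S)/S × (1/T) = (7.6541103 − 7.3854)/7.3854 ÷ (7/12) = 6.24%.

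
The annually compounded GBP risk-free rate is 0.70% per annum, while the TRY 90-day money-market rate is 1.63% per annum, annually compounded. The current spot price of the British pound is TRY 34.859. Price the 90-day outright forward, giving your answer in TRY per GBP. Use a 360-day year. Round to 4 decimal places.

T = 90/360 years.
TRY growth factor: (1 + 0.0163)^(90/360) = 1.00405033.
GBP accumulates by (1 + 0.0070)^(90/360) = 1.00174542.
So F = 34.859 × 1.00405033 / 1.00174542 = 34.939207 (TRY/GBP).

34.9392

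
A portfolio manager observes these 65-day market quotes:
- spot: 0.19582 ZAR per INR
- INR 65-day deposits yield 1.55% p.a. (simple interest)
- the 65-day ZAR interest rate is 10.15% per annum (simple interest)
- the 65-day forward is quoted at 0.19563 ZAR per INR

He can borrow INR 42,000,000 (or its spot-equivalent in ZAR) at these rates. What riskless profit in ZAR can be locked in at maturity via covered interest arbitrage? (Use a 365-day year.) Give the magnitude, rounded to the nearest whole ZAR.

ZAR 133,960

T = 65/365 years.
Invest the INR and cover forward: 42,000,000 × 1.002760274 × 0.19563 = ZAR 8,239,139.68.
Convert at spot and invest in ZAR: 42,000,000 × 0.19582 × 1.018075342 = ZAR 8,373,099.57.
The quoted forward undervalues INR, so borrow INR, convert to ZAR at spot, deposit the ZAR at 10.15%, and buy INR forward at 0.19563 to cover the loan.
Profit = 8,373,099.57 − 8,239,139.68 = ZAR 133,960.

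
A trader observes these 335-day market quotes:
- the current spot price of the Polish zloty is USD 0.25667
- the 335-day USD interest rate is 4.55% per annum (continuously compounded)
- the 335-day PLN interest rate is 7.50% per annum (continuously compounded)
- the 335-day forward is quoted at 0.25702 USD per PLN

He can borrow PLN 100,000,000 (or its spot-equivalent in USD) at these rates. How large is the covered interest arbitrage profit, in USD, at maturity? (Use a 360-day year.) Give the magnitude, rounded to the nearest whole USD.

T = 335/360 years.
Keep in PLN, deliver into the forward: 100,000,000·1.0722847653·0.25702 = USD 27,559,863.04.
Swap to USD now, deposit: 100,000,000·0.25667·1.043249413 = USD 26,777,082.68.
The quoted forward overvalues PLN, so borrow USD, buy PLN at spot, deposit the PLN at 7.50%, and sell the proceeds forward at 0.25702.
Arbitrage profit = |27,559,863.04 − 26,777,082.68| = USD 782,780.

USD 782,780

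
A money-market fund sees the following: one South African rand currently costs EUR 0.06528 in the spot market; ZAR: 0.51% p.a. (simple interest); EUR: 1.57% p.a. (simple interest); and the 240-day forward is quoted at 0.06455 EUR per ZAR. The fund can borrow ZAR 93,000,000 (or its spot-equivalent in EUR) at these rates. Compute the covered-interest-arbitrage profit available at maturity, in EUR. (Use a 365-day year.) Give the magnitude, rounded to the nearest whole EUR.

EUR 110,432

T = 240/365 years.
Keep in ZAR, deliver into the forward: 93,000,000·1.003353425·0.06455 = EUR 6,023,281.11.
Swap to EUR now, deposit: 93,000,000·0.06528·1.010323288 = EUR 6,133,713.09.
The quoted forward undervalues ZAR, so borrow ZAR, convert to EUR at spot, deposit the EUR at 1.57%, and buy ZAR forward at 0.06455 to cover the loan.
Arbitrage profit = |6,023,281.11 − 6,133,713.09| = EUR 110,432.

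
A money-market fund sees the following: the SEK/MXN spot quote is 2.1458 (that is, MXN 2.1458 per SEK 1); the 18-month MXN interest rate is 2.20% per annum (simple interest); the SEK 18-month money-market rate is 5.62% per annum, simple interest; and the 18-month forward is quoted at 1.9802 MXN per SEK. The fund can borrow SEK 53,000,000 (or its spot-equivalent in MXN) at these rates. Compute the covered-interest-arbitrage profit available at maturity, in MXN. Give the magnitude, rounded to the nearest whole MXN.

MXN 3,682,469

T = 18/12 years.
Invest the SEK and cover forward: 53,000,000 × 1.084300 × 1.9802 = MXN 113,797,935.58.
Convert at spot and invest in MXN: 53,000,000 × 2.1458 × 1.033000 = MXN 117,480,404.20.
The quoted forward undervalues SEK, so borrow SEK, convert to MXN at spot, deposit the MXN at 2.20%, and buy SEK forward at 1.9802 to cover the loan.
Arbitrage profit = |113,797,935.58 − 117,480,404.20| = MXN 3,682,469.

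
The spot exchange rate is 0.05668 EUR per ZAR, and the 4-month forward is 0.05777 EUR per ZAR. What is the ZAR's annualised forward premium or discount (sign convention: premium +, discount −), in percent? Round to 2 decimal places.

T = 4/12 years.
(F − S)/S = (0.05777 − 0.05668)/0.05668 = 0.0192308.
Per annum: 0.0192308 / (4/12) = 0.057692 = 5.77%.

+5.77%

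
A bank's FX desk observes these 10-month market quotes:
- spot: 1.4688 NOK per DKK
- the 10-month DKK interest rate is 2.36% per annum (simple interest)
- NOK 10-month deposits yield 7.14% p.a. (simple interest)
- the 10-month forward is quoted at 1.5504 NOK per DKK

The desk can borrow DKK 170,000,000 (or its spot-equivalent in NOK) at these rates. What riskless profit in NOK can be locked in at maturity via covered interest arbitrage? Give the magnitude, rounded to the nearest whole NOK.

NOK 4,198,592

T = 10/12 years.
Route A — deposit DKK, sell forward: 170,000,000 × 1.01966666667 × 1.5504 = NOK 268,751,504.00.
Route B — convert at spot, deposit NOK: 170,000,000 × 1.4688 × 1.059500 = NOK 264,552,912.00.
The quoted forward overvalues DKK, so borrow NOK, buy DKK at spot, deposit the DKK at 2.36%, and sell the proceeds forward at 1.5504.
Arbitrage profit = |268,751,504.00 − 264,552,912.00| = NOK 4,198,592.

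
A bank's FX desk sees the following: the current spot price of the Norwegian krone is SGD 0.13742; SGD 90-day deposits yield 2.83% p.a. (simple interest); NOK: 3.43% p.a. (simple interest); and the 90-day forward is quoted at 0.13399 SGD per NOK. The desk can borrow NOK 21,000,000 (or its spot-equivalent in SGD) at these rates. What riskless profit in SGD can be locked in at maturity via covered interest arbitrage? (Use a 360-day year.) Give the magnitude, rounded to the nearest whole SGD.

T = 90/360 years.
Route A — deposit NOK, sell forward: 21,000,000 × 1.008575 × 0.13399 = SGD 2,837,918.25.
Route B — convert at spot, deposit SGD: 21,000,000 × 0.13742 × 1.007075 = SGD 2,906,237.18.
The quoted forward undervalues NOK, so borrow NOK, convert to SGD at spot, deposit the SGD at 2.83%, and buy NOK forward at 0.13399 to cover the loan.
Profit = 2,906,237.18 − 2,837,918.25 = SGD 68,319.

SGD 68,319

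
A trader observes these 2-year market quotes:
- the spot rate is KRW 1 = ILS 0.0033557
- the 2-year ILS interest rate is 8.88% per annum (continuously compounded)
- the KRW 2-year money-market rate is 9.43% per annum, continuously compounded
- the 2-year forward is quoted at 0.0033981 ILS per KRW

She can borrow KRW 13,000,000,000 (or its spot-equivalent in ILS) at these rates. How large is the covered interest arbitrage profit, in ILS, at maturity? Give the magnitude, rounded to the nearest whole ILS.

ILS 1,241,895

T = 2 years.
Invest the KRW and cover forward: 13,000,000,000 × 1.2075578327 × 0.0033981 = ILS 53,344,229.53.
Convert at spot and invest in ILS: 13,000,000,000 × 0.0033557 × 1.1943474867 = ILS 52,102,334.19.
The quoted forward overvalues KRW, so borrow ILS, buy KRW at spot, deposit the KRW at 9.43%, and sell the proceeds forward at 0.0033981.
Profit = 53,344,229.53 − 52,102,334.19 = ILS 1,241,895.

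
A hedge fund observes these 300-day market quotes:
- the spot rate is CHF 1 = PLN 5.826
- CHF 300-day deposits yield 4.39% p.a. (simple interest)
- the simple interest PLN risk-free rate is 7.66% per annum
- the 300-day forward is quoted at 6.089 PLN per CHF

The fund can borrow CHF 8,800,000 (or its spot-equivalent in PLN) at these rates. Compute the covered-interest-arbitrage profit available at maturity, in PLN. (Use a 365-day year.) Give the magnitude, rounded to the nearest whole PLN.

T = 300/365 years.
Route A — deposit CHF, sell forward: 8,800,000 × 1.0360821918 × 6.089 = PLN 55,516,599.30.
Route B — convert at spot, deposit PLN: 8,800,000 × 5.826 × 1.0629589041 = PLN 54,496,627.46.
The quoted forward overvalues CHF, so borrow PLN, buy CHF at spot, deposit the CHF at 4.39%, and sell the proceeds forward at 6.089.
Profit = 55,516,599.30 − 54,496,627.46 = PLN 1,019,972.

PLN 1,019,972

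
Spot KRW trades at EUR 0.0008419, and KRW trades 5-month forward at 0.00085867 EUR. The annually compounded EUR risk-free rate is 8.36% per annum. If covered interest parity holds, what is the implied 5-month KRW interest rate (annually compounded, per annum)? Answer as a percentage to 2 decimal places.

T = 5/12 years.
CIP gives F = S · g_EUR/g_KRW, so g_EUR/g_KRW = 0.00085867/0.0008419 = 1.0199192.
EUR growth factor: (1 + 0.0836)^(5/12) = 1.0340195.
That pins the KRW growth at 1.0138249.
Annualise: 1.0138249^(12/5) − 1 = 0.033501 = 3.35%.

3.35%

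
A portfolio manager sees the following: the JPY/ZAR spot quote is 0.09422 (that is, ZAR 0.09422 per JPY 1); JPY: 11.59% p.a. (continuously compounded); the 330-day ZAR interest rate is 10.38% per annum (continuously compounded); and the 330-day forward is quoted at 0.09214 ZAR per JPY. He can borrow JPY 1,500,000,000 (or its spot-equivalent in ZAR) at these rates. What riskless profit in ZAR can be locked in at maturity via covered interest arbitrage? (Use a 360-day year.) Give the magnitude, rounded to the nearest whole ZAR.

T = 330/360 years.
Keep in JPY, deliver into the forward: 1,500,000,000·1.11209059926·0.09214 = ZAR 153,702,041.72.
Swap to ZAR now, deposit: 1,500,000,000·0.09422·1.09982381633 = ZAR 155,438,099.96.
The quoted forward undervalues JPY, so borrow JPY, convert to ZAR at spot, deposit the ZAR at 10.38%, and buy JPY forward at 0.09214 to cover the loan.
Arbitrage profit = |153,702,041.72 − 155,438,099.96| = ZAR 1,736,058.

ZAR 1,736,058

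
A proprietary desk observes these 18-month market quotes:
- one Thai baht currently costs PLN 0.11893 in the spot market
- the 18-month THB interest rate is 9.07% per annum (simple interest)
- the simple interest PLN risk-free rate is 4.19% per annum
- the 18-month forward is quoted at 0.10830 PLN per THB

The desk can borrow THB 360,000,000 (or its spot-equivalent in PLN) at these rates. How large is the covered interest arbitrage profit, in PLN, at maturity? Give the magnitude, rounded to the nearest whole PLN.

T = 18/12 years.
Invest the THB and cover forward: 360,000,000 × 1.136050 × 0.10830 = PLN 44,292,317.40.
Convert at spot and invest in PLN: 360,000,000 × 0.11893 × 1.062850 = PLN 45,505,710.18.
The quoted forward undervalues THB, so borrow THB, convert to PLN at spot, deposit the PLN at 4.19%, and buy THB forward at 0.10830 to cover the loan.
Arbitrage profit = |44,292,317.40 − 45,505,710.18| = PLN 1,213,393.

PLN 1,213,393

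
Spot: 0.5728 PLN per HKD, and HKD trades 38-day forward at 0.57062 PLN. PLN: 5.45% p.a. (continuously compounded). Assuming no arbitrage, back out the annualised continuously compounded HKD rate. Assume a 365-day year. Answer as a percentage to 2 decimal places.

9.11%

T = 38/365 years.
CIP gives F = S · g_PLN/g_HKD, so g_PLN/g_HKD = 0.57062/0.5728 = 0.9961941.
PLN growth factor: e^(0.0545×38/365) = 1.0056901.
Hence g_HKD = 1.0095323.
r = ln(1.0095323)/(38/365) = 0.091127 → 9.11%.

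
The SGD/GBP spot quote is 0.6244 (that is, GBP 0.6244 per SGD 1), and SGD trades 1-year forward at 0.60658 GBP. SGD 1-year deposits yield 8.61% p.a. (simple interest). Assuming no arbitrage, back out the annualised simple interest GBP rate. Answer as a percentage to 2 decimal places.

5.51%

T = 1 year.
F/S = 0.60658/0.6244 = 0.9714606 = (growth of GBP) / (growth of SGD).
SGD growth factor: 1 + 0.0861×1 = 1.086100.
That pins the GBP growth at 1.0551034.
(1.0551034 − 1)/T = 0.055103, i.e. 5.51%.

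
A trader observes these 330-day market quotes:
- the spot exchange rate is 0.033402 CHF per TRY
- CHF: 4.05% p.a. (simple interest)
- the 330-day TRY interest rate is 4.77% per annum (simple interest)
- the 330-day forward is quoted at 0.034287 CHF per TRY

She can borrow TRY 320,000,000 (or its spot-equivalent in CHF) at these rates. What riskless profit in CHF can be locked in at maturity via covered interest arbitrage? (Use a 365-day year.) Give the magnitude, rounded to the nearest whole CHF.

CHF 364,992

T = 330/365 years.
Invest the TRY and cover forward: 320,000,000 × 1.0431260274 × 0.034287 = CHF 11,445,011.87.
Convert at spot and invest in CHF: 320,000,000 × 0.033402 × 1.0366164384 = CHF 11,080,019.93.
The quoted forward overvalues TRY, so borrow CHF, buy TRY at spot, deposit the TRY at 4.77%, and sell the proceeds forward at 0.034287.
The gap between the two covered legs is CHF 364,992.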